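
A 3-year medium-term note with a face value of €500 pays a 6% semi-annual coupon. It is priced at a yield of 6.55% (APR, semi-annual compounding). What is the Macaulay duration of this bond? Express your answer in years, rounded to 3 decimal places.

2.788 years

Periodic yield y = 0.03275. Discount each cash flow and weight by its period:
  t   CF        PV=CF/(1+0.03275)^t    t·PV
  1        15.00        14.5243        14.5243
  2        15.00        14.0637        28.1275
  3        15.00        13.6178        40.8533
  4        15.00        13.1859        52.7437
  5        15.00        12.7678        63.8389
  6       515.00       424.4593     2,546.7555
  Σ                    492.6188     2,746.8432
Price P = Σ PV = 492.6188.
Macaulay duration = Σ(t·PV) / P = 2,746.8432 / 492.6188 = 5.57600 half-year periods.
In years: 5.57600 / 2 = 2.78800 years.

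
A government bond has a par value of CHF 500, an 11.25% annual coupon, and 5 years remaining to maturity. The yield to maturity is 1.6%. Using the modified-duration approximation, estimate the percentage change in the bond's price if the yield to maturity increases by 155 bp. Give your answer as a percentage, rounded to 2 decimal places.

Periodic yield y = 0.016. Modified duration first:
  t   CF        PV=CF/(1+0.016)^t    t·PV
  1        56.25        55.3642        55.3642
  2        56.25        54.4923       108.9846
  3        56.25        53.6342       160.9025
  4        56.25        52.7895       211.1581
  5       556.25       513.8087     2,569.0437
  Σ                    730.0889     3,105.4530
P = 730.0889; D_Mac = 4.25353 yrs; D_mod = 4.25353/(1+0.016) = 4.18654 yrs.
ΔP/P ≈ -D_mod · Δy = -4.18654 × (+0.0155) = -0.064891 = -6.4891%.

-6.49%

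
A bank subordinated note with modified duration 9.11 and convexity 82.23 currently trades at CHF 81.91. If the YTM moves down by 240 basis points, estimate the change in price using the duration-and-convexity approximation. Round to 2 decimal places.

Duration effect: -D_mod·Δy = -9.11 × (-0.024) = +0.218640
Convexity effect: ½·C·(Δy)² = 0.5 × 82.23 × (-0.024)² = +0.02368224
ΔP/P ≈ +0.218640 + 0.02368224 = +0.24232224
ΔP ≈ 81.91 × (+0.24232224) = +19.8486146784.

+CHF 19.85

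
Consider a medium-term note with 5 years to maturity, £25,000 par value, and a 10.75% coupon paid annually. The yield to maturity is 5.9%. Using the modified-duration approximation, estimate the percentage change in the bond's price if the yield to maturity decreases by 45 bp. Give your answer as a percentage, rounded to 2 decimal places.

+1.79%

Periodic yield y = 0.059. Modified duration first:
  t   CF        PV=CF/(1+0.059)^t    t·PV
  1     2,687.50     2,537.7715     2,537.7715
  2     2,687.50     2,396.3848     4,792.7696
  3     2,687.50     2,262.8751     6,788.6254
  4     2,687.50     2,136.8037     8,547.2149
  5    27,687.50    20,787.5805   103,937.9023
  Σ                 30,121.4156   126,604.2837
P = 30,121.4156; D_Mac = 4.20313 yrs; D_mod = 4.20313/(1+0.059) = 3.96896 yrs.
ΔP/P ≈ -D_mod · Δy = -3.96896 × (-0.0045) = +0.017860 = +1.7860%.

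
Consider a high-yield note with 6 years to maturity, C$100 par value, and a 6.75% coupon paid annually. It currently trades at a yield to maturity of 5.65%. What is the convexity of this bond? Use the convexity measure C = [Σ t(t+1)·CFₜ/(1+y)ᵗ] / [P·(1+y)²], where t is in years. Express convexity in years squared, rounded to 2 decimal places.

30.61

With y = 0.0565:
  t   CF        PV=CF/(1+0.0565)^t    t·PV        t(t+1)·PV
  1         6.75         6.3890         6.3890          12.7780
  2         6.75         6.0473        12.0947          36.2841
  3         6.75         5.7239        17.1718          68.6873
  4         6.75         5.4178        21.6713         108.3567
  5         6.75         5.1281        25.6405         153.8429
  6       106.75        76.7628       460.5769       3,224.0381
  Σ                    105.4691       543.5442       3,603.9871
P = 105.4691.
Convexity = Σ t(t+1)·PV / [P·(1+y)²] = 3,603.9871 / (105.4691 × 1.116192) = 30.61394.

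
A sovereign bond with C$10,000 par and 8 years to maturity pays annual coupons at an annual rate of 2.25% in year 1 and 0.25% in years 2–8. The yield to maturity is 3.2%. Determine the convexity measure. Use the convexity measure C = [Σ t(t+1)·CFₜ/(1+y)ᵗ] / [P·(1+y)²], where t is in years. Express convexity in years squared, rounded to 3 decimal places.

65.163

With y = 0.032:
  t   CF        PV=CF/(1+0.032)^t    t·PV        t(t+1)·PV
  1       225.00       218.0233       218.0233         436.0465
  2        25.00        23.4736        46.9473         140.8419
  3        25.00        22.7458        68.2374         272.9494
  4        25.00        22.0405        88.1620         440.8098
  5        25.00        21.3571       106.7853         640.7119
  6        25.00        20.6948       124.1690         869.1828
  7        25.00        20.0531       140.3719       1,122.9752
  8    10,025.00     7,791.9616    62,335.6927     561,021.2344
  Σ                  8,140.3498    63,128.3887     564,944.7518
P = 8,140.3498.
Convexity = Σ t(t+1)·PV / [P·(1+y)²] = 564,944.7518 / (8,140.3498 × 1.065024) = 65.16337.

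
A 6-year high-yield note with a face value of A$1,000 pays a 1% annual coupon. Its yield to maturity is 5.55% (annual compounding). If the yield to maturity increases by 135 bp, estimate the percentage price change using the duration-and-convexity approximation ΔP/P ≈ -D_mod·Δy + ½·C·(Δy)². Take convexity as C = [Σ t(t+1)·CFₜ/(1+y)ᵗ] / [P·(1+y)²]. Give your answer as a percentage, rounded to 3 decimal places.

-7.124%

With y = 0.0555:
  t   CF        PV=CF/(1+0.0555)^t    t·PV        t(t+1)·PV
  1        10.00         9.4742         9.4742          18.9484
  2        10.00         8.9760        17.9520          53.8561
  3        10.00         8.5040        25.5121         102.0485
  4        10.00         8.0569        32.2275         161.1377
  5        10.00         7.6332        38.1662         228.9971
  6     1,010.00       730.4188     4,382.5129      30,677.5900
  Σ                    773.0632     4,505.8449      31,242.5777
P = 773.0632; D_Mac = 5.82856 yrs; D_mod = 5.52208 yrs; C = 36.27567.
Duration effect: -5.52208 × (+0.0135) = -0.074548
Convexity effect: 0.5 × 36.27567 × (0.0135)² = +0.0033056
ΔP/P ≈ -0.074548 + 0.0033056 = -0.071243 = -7.1243%.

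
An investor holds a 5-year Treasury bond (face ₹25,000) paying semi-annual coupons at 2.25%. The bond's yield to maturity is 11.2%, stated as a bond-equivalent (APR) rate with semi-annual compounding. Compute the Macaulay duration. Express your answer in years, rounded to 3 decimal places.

4.686 years

Periodic yield y = 0.056. Discount each cash flow and weight by its period:
  t   CF        PV=CF/(1+0.056)^t    t·PV
  1       281.25       266.3352       266.3352
  2       281.25       252.2114       504.4228
  3       281.25       238.8365       716.5096
  4       281.25       226.1710       904.6839
  5       281.25       214.1771     1,070.8853
  6       281.25       202.8192     1,216.9151
  7       281.25       192.0636     1,344.4453
  8       281.25       181.8784     1,455.0274
  9       281.25       172.2334     1,550.1002
  10   25,281.25    14,660.8571   146,608.5712
  Σ                 16,607.5829   155,637.8960
Price P = Σ PV = 16,607.5829.
Macaulay duration = Σ(t·PV) / P = 155,637.8960 / 16,607.5829 = 9.37150 half-year periods.
In years: 9.37150 / 2 = 4.68575 years.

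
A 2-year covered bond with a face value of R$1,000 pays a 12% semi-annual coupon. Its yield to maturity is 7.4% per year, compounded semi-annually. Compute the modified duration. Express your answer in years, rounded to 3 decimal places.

Periodic yield y = 0.037. First find Macaulay duration:
  t   CF        PV=CF/(1+0.037)^t    t·PV
  1        60.00        57.8592        57.8592
  2        60.00        55.7948       111.5896
  3        60.00        53.8041       161.4122
  4     1,060.00       916.6232     3,666.4928
  Σ                  1,084.0813     3,997.3537
P = 1,084.0813; Macaulay duration = 3,997.3537 / 1,084.0813 = 3.68732 half-year periods = 1.84366 years.
Modified duration = D_Mac / (1 + y) = 1.84366 / 1.037 = 1.77788 years.

1.778 years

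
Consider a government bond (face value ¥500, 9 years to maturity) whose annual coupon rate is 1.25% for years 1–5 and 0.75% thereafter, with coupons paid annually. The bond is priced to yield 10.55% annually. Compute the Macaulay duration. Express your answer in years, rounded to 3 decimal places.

Periodic yield y = 0.1055. Discount each cash flow and weight by its year:
  t   CF        PV=CF/(1+0.1055)^t    t·PV
  1         6.25         5.6536         5.6536
  2         6.25         5.1140        10.2280
  3         6.25         4.6260        13.8779
  4         6.25         4.1845        16.7381
  5         6.25         3.7852        18.9259
  6         3.75         2.0544        12.3262
  7         3.75         1.8583        13.0082
  8         3.75         1.6810        13.4478
  9       503.75       204.2614     1,838.3527
  Σ                    233.2183     1,942.5585
Price P = Σ PV = 233.2183.
Macaulay duration = Σ(t·PV) / P = 1,942.5585 / 233.2183 = 8.32936 years.

8.329 years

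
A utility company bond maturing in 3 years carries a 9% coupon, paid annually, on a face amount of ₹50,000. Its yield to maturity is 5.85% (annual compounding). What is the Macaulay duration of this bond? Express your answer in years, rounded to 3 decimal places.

2.769 years

Periodic yield y = 0.0585. Discount each cash flow and weight by its year:
  t   CF        PV=CF/(1+0.0585)^t    t·PV
  1     4,500.00     4,251.2990     4,251.2990
  2     4,500.00     4,016.3429     8,032.6859
  3    54,500.00    45,954.0630   137,862.1890
  Σ                 54,221.7049   150,146.1739
Price P = Σ PV = 54,221.7049.
Macaulay duration = Σ(t·PV) / P = 150,146.1739 / 54,221.7049 = 2.76912 years.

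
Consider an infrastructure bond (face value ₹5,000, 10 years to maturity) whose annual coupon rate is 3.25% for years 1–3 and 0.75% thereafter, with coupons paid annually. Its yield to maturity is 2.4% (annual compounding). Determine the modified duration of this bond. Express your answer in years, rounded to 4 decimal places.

Periodic yield y = 0.024. First find Macaulay duration:
  t   CF        PV=CF/(1+0.024)^t    t·PV
  1       162.50       158.6914       158.6914
  2       162.50       154.9721       309.9442
  3       162.50       151.3399       454.0198
  4        37.50        34.1061       136.4242
  5        37.50        33.3067       166.5335
  6        37.50        32.5261       195.1564
  7        37.50        31.7637       222.3461
  8        37.50        31.0193       248.1542
  9        37.50        30.2923       272.6303
  10    5,037.50     3,973.8868    39,738.8681
  Σ                  4,631.9043    41,902.7681
P = 4,631.9043; Macaulay duration = 41,902.7681 / 4,631.9043 = 9.04655 years.
Modified duration = D_Mac / (1 + y) = 9.04655 / 1.024 = 8.83452 years.

8.8345 years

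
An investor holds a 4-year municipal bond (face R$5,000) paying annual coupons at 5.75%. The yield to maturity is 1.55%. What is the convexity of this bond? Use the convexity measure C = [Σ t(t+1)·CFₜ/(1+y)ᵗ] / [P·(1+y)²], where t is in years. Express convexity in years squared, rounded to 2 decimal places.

17.53

With y = 0.0155:
  t   CF        PV=CF/(1+0.0155)^t    t·PV        t(t+1)·PV
  1       287.50       283.1118       283.1118         566.2235
  2       287.50       278.7905       557.5810       1,672.7431
  3       287.50       274.5352       823.6057       3,294.4226
  4     5,287.50     4,971.9948    19,887.9794      99,439.8968
  Σ                  5,808.4323    21,552.2778     104,973.2861
P = 5,808.4323.
Convexity = Σ t(t+1)·PV / [P·(1+y)²] = 104,973.2861 / (5,808.4323 × 1.031240) = 17.52508.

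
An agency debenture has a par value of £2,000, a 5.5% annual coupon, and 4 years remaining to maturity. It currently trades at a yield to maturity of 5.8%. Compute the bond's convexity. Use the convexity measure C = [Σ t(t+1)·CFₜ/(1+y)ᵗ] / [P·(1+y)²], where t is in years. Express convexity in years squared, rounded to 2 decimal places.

16.07

With y = 0.058:
  t   CF        PV=CF/(1+0.058)^t    t·PV        t(t+1)·PV
  1       110.00       103.9698       103.9698         207.9395
  2       110.00        98.2701       196.5402         589.6205
  3       110.00        92.8829       278.6486       1,114.5946
  4     2,110.00     1,683.9911     6,735.9643      33,679.8214
  Σ                  1,979.1138     7,315.1229      35,591.9761
P = 1,979.1138.
Convexity = Σ t(t+1)·PV / [P·(1+y)²] = 35,591.9761 / (1,979.1138 × 1.119364) = 16.06608.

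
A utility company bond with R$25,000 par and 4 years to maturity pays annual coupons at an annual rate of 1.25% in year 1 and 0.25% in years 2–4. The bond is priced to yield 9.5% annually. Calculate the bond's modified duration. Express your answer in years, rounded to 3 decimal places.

3.601 years

Periodic yield y = 0.095. First find Macaulay duration:
  t   CF        PV=CF/(1+0.095)^t    t·PV
  1       312.50       285.3881       285.3881
  2        62.50        52.1257       104.2514
  3        62.50        47.6034       142.8101
  4    25,062.50    17,432.8307    69,731.3229
  Σ                 17,817.9479    70,263.7725
P = 17,817.9479; Macaulay duration = 70,263.7725 / 17,817.9479 = 3.94343 years.
Modified duration = D_Mac / (1 + y) = 3.94343 / 1.095 = 3.60130 years.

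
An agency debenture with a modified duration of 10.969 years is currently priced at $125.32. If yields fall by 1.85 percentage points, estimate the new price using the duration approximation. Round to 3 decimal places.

Duration approximation: ΔP/P ≈ -D_mod · Δy = -10.969 × (-0.0185) = +0.2029265.
New price ≈ 125.32 × (1 + 0.2029265) = 150.75074898.

$150.751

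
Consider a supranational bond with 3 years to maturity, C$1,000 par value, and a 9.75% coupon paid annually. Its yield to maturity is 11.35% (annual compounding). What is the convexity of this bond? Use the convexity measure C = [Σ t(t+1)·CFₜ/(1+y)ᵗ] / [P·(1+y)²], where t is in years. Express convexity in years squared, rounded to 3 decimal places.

8.548

With y = 0.1135:
  t   CF        PV=CF/(1+0.1135)^t    t·PV        t(t+1)·PV
  1        97.50        87.5617        87.5617         175.1235
  2        97.50        78.6365       157.2730         471.8190
  3     1,097.50       794.9391     2,384.8173       9,539.2693
  Σ                    961.1374     2,629.6521      10,186.2118
P = 961.1374.
Convexity = Σ t(t+1)·PV / [P·(1+y)²] = 10,186.2118 / (961.1374 × 1.239882) = 8.54765.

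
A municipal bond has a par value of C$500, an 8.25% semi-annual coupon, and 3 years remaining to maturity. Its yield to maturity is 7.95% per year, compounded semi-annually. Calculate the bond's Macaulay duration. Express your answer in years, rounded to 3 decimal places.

2.719 years

Periodic yield y = 0.03975. Discount each cash flow and weight by its period:
  t   CF        PV=CF/(1+0.03975)^t    t·PV
  1       20.625        19.8365        19.8365
  2       20.625        19.0781        38.1563
  3       20.625        18.3488        55.0463
  4       20.625        17.6473        70.5892
  5       20.625        16.9726        84.8632
  6      520.625       412.0514     2,472.3087
  Σ                    503.9348     2,740.8002
Price P = Σ PV = 503.9348.
Macaulay duration = Σ(t·PV) / P = 2,740.8002 / 503.9348 = 5.43880 half-year periods.
In years: 5.43880 / 2 = 2.71940 years.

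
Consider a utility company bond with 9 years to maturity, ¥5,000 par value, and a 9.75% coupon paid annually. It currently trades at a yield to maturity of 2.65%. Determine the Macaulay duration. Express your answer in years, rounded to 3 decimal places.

6.938 years

Periodic yield y = 0.0265. Discount each cash flow and weight by its year:
  t   CF        PV=CF/(1+0.0265)^t    t·PV
  1       487.50       474.9148       474.9148
  2       487.50       462.6544       925.3088
  3       487.50       450.7106     1,352.1318
  4       487.50       439.0751     1,756.3004
  5       487.50       427.7400     2,138.6999
  6       487.50       416.6975     2,500.1850
  7       487.50       405.9401     2,841.5806
  8       487.50       395.4604     3,163.6831
  9     5,487.50     4,336.5459    39,028.9133
  Σ                  7,809.7388    54,181.7178
Price P = Σ PV = 7,809.7388.
Macaulay duration = Σ(t·PV) / P = 54,181.7178 / 7,809.7388 = 6.93771 years.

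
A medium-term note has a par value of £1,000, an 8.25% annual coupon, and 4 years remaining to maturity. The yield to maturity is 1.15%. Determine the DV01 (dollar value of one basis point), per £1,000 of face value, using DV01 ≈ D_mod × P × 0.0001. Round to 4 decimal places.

Periodic yield y = 0.0115.
  t   CF        PV=CF/(1+0.0115)^t    t·PV
  1        82.50        81.5620        81.5620
  2        82.50        80.6347       161.2695
  3        82.50        79.7180       239.1539
  4     1,082.50     1,034.1043     4,136.4173
  Σ                  1,276.0191     4,618.4028
P = 1,276.0191; D_Mac = 3.61938 yrs; D_mod = 3.57823 yrs.
DV01 ≈ 3.57823 × 1,276.0191 × 0.0001 = 0.456589.

£0.4566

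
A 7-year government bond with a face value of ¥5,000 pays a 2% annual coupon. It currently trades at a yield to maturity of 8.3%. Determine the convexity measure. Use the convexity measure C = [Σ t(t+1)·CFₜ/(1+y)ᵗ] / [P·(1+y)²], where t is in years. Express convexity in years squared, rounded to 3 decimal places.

43.215

With y = 0.083:
  t   CF        PV=CF/(1+0.083)^t    t·PV        t(t+1)·PV
  1       100.00        92.3361        92.3361         184.6722
  2       100.00        85.2596       170.5191         511.5574
  3       100.00        78.7254       236.1761         944.7043
  4       100.00        72.6919       290.7677       1,453.8385
  5       100.00        67.1209       335.6045       2,013.6267
  6       100.00        61.9768       371.8609       2,603.0263
  7     5,100.00     2,918.5758    20,430.0307     163,440.2458
  Σ                  3,376.6865    21,927.2951     171,151.6711
P = 3,376.6865.
Convexity = Σ t(t+1)·PV / [P·(1+y)²] = 171,151.6711 / (3,376.6865 × 1.172889) = 43.21490.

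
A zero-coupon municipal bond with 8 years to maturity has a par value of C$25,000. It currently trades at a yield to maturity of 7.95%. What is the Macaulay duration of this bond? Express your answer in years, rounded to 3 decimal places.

8.000 years

A zero-coupon bond has a single cash flow at maturity, so its Macaulay duration equals its maturity: 8 years.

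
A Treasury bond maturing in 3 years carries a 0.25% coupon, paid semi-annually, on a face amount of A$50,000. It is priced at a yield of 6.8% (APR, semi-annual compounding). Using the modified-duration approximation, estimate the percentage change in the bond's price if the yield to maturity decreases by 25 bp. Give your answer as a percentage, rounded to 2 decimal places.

+0.72%

Periodic yield y = 0.034. Modified duration first:
  t   CF        PV=CF/(1+0.034)^t    t·PV
  1        62.50        60.4449        60.4449
  2        62.50        58.4573       116.9147
  3        62.50        56.5351       169.6054
  4        62.50        54.6761       218.7046
  5        62.50        52.8783       264.3914
  6    50,062.50    40,962.7685   245,776.6109
  Σ                 41,245.7602   246,606.6718
P = 41,245.7602; D_Mac = 5.97896 half-year periods = 2.98948 yrs; D_mod = 2.98948/(1+0.034) = 2.89118 yrs.
ΔP/P ≈ -D_mod · Δy = -2.89118 × (-0.0025) = +0.007228 = +0.7228%.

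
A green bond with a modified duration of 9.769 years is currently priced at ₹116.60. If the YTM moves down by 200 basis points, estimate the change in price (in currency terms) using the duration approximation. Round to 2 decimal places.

Duration approximation: ΔP/P ≈ -D_mod · Δy = -9.769 × (-0.02) = +0.195380.
ΔP ≈ 116.60 × (+0.195380) = +22.781308.

+₹22.78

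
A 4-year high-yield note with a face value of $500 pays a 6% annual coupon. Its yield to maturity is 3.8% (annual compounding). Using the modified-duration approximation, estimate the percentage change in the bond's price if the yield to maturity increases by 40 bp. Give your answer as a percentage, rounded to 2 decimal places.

-1.42%

Periodic yield y = 0.038. Modified duration first:
  t   CF        PV=CF/(1+0.038)^t    t·PV
  1        30.00        28.9017        28.9017
  2        30.00        27.8437        55.6873
  3        30.00        26.8243        80.4730
  4       530.00       456.5480     1,826.1920
  Σ                    540.1178     1,991.2542
P = 540.1178; D_Mac = 3.68670 yrs; D_mod = 3.68670/(1+0.038) = 3.55174 yrs.
ΔP/P ≈ -D_mod · Δy = -3.55174 × (+0.004) = -0.014207 = -1.4207%.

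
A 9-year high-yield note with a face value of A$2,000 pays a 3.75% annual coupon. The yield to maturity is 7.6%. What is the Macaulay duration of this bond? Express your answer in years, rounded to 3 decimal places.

7.586 years

Periodic yield y = 0.076. Discount each cash flow and weight by its year:
  t   CF        PV=CF/(1+0.076)^t    t·PV
  1        75.00        69.7026        69.7026
  2        75.00        64.7794       129.5587
  3        75.00        60.2039       180.6116
  4        75.00        55.9516       223.8062
  5        75.00        51.9996       259.9979
  6        75.00        48.3268       289.9605
  7        75.00        44.9133       314.3934
  8        75.00        41.7410       333.9282
  9     2,075.00     1,073.2667     9,659.4004
  Σ                  1,510.8848    11,461.3596
Price P = Σ PV = 1,510.8848.
Macaulay duration = Σ(t·PV) / P = 11,461.3596 / 1,510.8848 = 7.58586 years.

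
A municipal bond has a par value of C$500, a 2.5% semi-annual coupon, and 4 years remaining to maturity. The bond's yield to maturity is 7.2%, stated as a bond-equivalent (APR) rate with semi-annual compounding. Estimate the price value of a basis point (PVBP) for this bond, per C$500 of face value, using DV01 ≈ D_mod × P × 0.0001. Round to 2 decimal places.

C$0.15

Periodic yield y = 0.036.
  t   CF        PV=CF/(1+0.036)^t    t·PV
  1         6.25         6.0328         6.0328
  2         6.25         5.8232        11.6464
  3         6.25         5.6208        16.8625
  4         6.25         5.4255        21.7021
  5         6.25         5.2370        26.1849
  6         6.25         5.0550        30.3300
  7         6.25         4.8793        34.1554
  8       506.25       381.4934     3,051.9469
  Σ                    419.5671     3,198.8611
P = 419.5671; D_Mac = 7.62420 half-year periods = 3.81210 yrs; D_mod = 3.67963 yrs.
DV01 ≈ 3.67963 × 419.5671 × 0.0001 = 0.154385.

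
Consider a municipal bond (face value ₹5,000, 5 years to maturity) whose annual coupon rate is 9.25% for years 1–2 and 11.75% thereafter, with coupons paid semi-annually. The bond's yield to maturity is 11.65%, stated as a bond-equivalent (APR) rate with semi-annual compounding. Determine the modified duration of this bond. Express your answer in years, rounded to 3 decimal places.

Periodic yield y = 0.05825. First find Macaulay duration:
  t   CF        PV=CF/(1+0.05825)^t    t·PV
  1       231.25       218.5211       218.5211
  2       231.25       206.4929       412.9859
  3       231.25       195.1268       585.3804
  4       231.25       184.3863       737.5452
  5       293.75       221.3281     1,106.6403
  6       293.75       209.1453     1,254.8721
  7       293.75       197.6332     1,383.4325
  8       293.75       186.7548     1,494.0380
  9       293.75       176.4751     1,588.2757
  10    5,293.75     3,005.2503    30,052.5035
  Σ                  4,801.1140    38,834.1947
P = 4,801.1140; Macaulay duration = 38,834.1947 / 4,801.1140 = 8.08858 half-year periods = 4.04429 years.
Modified duration = D_Mac / (1 + y) = 4.04429 / 1.05825 = 3.82168 years.

3.822 years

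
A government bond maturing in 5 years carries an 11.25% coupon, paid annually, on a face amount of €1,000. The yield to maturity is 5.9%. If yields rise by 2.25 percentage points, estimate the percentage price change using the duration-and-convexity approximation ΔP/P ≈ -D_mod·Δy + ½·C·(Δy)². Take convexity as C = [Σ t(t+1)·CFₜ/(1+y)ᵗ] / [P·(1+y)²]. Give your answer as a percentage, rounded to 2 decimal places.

-8.35%

With y = 0.059:
  t   CF        PV=CF/(1+0.059)^t    t·PV        t(t+1)·PV
  1       112.50       106.2323       106.2323         212.4646
  2       112.50       100.3138       200.6276         601.8827
  3       112.50        94.7250       284.1750       1,136.7001
  4       112.50        89.4476       357.7904       1,788.9520
  5     1,112.50       835.2572     4,176.2859      25,057.7155
  Σ                  1,225.9759     5,125.1112      28,797.7148
P = 1,225.9759; D_Mac = 4.18043 yrs; D_mod = 3.94753 yrs; C = 20.94518.
Duration effect: -3.94753 × (+0.0225) = -0.088819
Convexity effect: 0.5 × 20.94518 × (0.0225)² = +0.0053017
ΔP/P ≈ -0.088819 + 0.0053017 = -0.083518 = -8.3518%.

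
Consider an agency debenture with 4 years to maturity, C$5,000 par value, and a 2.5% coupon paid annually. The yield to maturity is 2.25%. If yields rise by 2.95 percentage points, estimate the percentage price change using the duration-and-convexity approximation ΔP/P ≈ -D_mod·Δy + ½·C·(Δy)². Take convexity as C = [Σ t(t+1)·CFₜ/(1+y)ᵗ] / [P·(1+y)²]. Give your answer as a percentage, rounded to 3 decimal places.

-10.334%

With y = 0.0225:
  t   CF        PV=CF/(1+0.0225)^t    t·PV        t(t+1)·PV
  1       125.00       122.2494       122.2494         244.4988
  2       125.00       119.5593       239.1186         717.3558
  3       125.00       116.9284       350.7852       1,403.1410
  4     5,125.00     4,688.5721    18,754.2886      93,771.4429
  Σ                  5,047.3093    19,466.4418      96,136.4385
P = 5,047.3093; D_Mac = 3.85680 yrs; D_mod = 3.77193 yrs; C = 18.21803.
Duration effect: -3.77193 × (+0.0295) = -0.111272
Convexity effect: 0.5 × 18.21803 × (0.0295)² = +0.0079271
ΔP/P ≈ -0.111272 + 0.0079271 = -0.103345 = -10.3345%.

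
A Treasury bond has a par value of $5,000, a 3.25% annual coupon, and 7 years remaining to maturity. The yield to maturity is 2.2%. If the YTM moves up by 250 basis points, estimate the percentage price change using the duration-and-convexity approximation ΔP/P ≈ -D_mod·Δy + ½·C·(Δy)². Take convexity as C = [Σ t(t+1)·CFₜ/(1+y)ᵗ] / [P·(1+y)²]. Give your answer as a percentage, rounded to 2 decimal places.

With y = 0.022:
  t   CF        PV=CF/(1+0.022)^t    t·PV        t(t+1)·PV
  1       162.50       159.0020       159.0020         318.0039
  2       162.50       155.5792       311.1584         933.4753
  3       162.50       152.2302       456.6905       1,826.7618
  4       162.50       148.9532       595.8127       2,979.0636
  5       162.50       145.7468       728.7338       4,372.4026
  6       162.50       142.6093       855.6561       5,989.5926
  7     5,162.50     4,433.0619    31,031.4332     248,251.4656
  Σ                  5,337.1825    34,138.4866     264,670.7653
P = 5,337.1825; D_Mac = 6.39635 yrs; D_mod = 6.25866 yrs; C = 47.47797.
Duration effect: -6.25866 × (+0.025) = -0.156466
Convexity effect: 0.5 × 47.47797 × (0.025)² = +0.0148369
ΔP/P ≈ -0.156466 + 0.0148369 = -0.141630 = -14.1630%.

-14.16%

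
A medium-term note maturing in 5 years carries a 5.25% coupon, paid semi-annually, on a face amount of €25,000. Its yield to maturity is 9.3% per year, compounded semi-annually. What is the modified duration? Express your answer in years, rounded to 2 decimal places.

4.21 years

Periodic yield y = 0.0465. First find Macaulay duration:
  t   CF        PV=CF/(1+0.0465)^t    t·PV
  1       656.25       627.0903       627.0903
  2       656.25       599.2263     1,198.4526
  3       656.25       572.6004     1,717.8011
  4       656.25       547.1575     2,188.6301
  5       656.25       522.8452     2,614.2262
  6       656.25       499.6132     2,997.6793
  7       656.25       477.4135     3,341.8944
  8       656.25       456.2002     3,649.6015
  9       656.25       435.9295     3,923.3652
  10   25,656.25    16,285.4908   162,854.9082
  Σ                 21,023.5669   185,113.6488
P = 21,023.5669; Macaulay duration = 185,113.6488 / 21,023.5669 = 8.80505 half-year periods = 4.40253 years.
Modified duration = D_Mac / (1 + y) = 4.40253 / 1.0465 = 4.20691 years.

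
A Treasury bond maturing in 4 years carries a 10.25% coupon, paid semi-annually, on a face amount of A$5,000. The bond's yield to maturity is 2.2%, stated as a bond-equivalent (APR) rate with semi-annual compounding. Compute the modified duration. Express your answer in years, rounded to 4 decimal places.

Periodic yield y = 0.011. First find Macaulay duration:
  t   CF        PV=CF/(1+0.011)^t    t·PV
  1       256.25       253.4619       253.4619
  2       256.25       250.7042       501.4083
  3       256.25       247.9764       743.9293
  4       256.25       245.2784       981.1135
  5       256.25       242.6097     1,213.0483
  6       256.25       239.9700     1,439.8200
  7       256.25       237.3590     1,661.5133
  8     5,256.25     4,815.7814    38,526.2515
  Σ                  6,533.1410    45,320.5461
P = 6,533.1410; Macaulay duration = 45,320.5461 / 6,533.1410 = 6.93702 half-year periods = 3.46851 years.
Modified duration = D_Mac / (1 + y) = 3.46851 / 1.011 = 3.43077 years.

3.4308 years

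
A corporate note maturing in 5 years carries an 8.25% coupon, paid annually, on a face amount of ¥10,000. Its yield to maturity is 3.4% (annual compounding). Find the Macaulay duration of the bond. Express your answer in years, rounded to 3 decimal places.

Periodic yield y = 0.034. Discount each cash flow and weight by its year:
  t   CF        PV=CF/(1+0.034)^t    t·PV
  1       825.00       797.8723       797.8723
  2       825.00       771.6367     1,543.2734
  3       825.00       746.2637     2,238.7912
  4       825.00       721.7251     2,886.9003
  5    10,825.00     9,158.5182    45,792.5908
  Σ                 12,196.0160    53,259.4280
Price P = Σ PV = 12,196.0160.
Macaulay duration = Σ(t·PV) / P = 53,259.4280 / 12,196.0160 = 4.36695 years.

4.367 years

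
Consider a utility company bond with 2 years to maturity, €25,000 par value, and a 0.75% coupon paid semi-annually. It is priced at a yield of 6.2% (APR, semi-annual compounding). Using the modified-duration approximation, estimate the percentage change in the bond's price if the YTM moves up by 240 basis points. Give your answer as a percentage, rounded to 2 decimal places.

Periodic yield y = 0.031. Modified duration first:
  t   CF        PV=CF/(1+0.031)^t    t·PV
  1        93.75        90.9311        90.9311
  2        93.75        88.1970       176.3941
  3        93.75        85.5451       256.6354
  4    25,093.75    22,209.0973    88,836.3890
  Σ                 22,473.7705    89,360.3496
P = 22,473.7705; D_Mac = 3.97621 half-year periods = 1.98810 yrs; D_mod = 1.98810/(1+0.031) = 1.92833 yrs.
ΔP/P ≈ -D_mod · Δy = -1.92833 × (+0.024) = -0.046280 = -4.6280%.

-4.63%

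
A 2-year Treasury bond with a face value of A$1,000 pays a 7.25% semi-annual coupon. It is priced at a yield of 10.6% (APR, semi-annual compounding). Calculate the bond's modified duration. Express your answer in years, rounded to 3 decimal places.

1.799 years

Periodic yield y = 0.053. First find Macaulay duration:
  t   CF        PV=CF/(1+0.053)^t    t·PV
  1        36.25        34.4255        34.4255
  2        36.25        32.6927        65.3855
  3        36.25        31.0472        93.1417
  4     1,036.25       842.8515     3,371.4060
  Σ                    941.0169     3,564.3586
P = 941.0169; Macaulay duration = 3,564.3586 / 941.0169 = 3.78777 half-year periods = 1.89389 years.
Modified duration = D_Mac / (1 + y) = 1.89389 / 1.053 = 1.79856 years.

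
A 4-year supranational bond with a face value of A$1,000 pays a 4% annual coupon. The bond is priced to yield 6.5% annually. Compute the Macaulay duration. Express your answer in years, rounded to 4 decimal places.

Periodic yield y = 0.065. Discount each cash flow and weight by its year:
  t   CF        PV=CF/(1+0.065)^t    t·PV
  1        40.00        37.5587        37.5587
  2        40.00        35.2664        70.5327
  3        40.00        33.1140        99.3419
  4     1,040.00       808.4160     3,233.6641
  Σ                    914.3550     3,441.0974
Price P = Σ PV = 914.3550.
Macaulay duration = Σ(t·PV) / P = 3,441.0974 / 914.3550 = 3.76341 years.

3.7634 years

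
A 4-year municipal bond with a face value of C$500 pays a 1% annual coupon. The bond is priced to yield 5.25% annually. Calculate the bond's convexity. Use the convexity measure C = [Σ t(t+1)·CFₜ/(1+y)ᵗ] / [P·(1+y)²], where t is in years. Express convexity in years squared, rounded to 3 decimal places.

With y = 0.0525:
  t   CF        PV=CF/(1+0.0525)^t    t·PV        t(t+1)·PV
  1         5.00         4.7506         4.7506           9.5012
  2         5.00         4.5136         9.0273          27.0818
  3         5.00         4.2885        12.8654          51.4618
  4       505.00       411.5314     1,646.1255       8,230.6277
  Σ                    425.0841     1,672.7688       8,318.6724
P = 425.0841.
Convexity = Σ t(t+1)·PV / [P·(1+y)²] = 8,318.6724 / (425.0841 × 1.107756) = 17.66587.

17.666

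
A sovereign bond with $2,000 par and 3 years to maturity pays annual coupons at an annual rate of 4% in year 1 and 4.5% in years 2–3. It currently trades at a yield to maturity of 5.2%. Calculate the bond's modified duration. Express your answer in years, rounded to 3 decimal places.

Periodic yield y = 0.052. First find Macaulay duration:
  t   CF        PV=CF/(1+0.052)^t    t·PV
  1        80.00        76.0456        76.0456
  2        90.00        81.3226       162.6451
  3     2,090.00     1,795.1431     5,385.4292
  Σ                  1,952.5113     5,624.1200
P = 1,952.5113; Macaulay duration = 5,624.1200 / 1,952.5113 = 2.88045 years.
Modified duration = D_Mac / (1 + y) = 2.88045 / 1.052 = 2.73807 years.

2.738 years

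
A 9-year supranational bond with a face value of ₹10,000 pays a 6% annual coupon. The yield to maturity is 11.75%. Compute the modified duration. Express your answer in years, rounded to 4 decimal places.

Periodic yield y = 0.1175. First find Macaulay duration:
  t   CF        PV=CF/(1+0.1175)^t    t·PV
  1       600.00       536.9128       536.9128
  2       600.00       480.4588       960.9177
  3       600.00       429.9408     1,289.8224
  4       600.00       384.7345     1,538.9380
  5       600.00       344.2814     1,721.4071
  6       600.00       308.0818     1,848.4909
  7       600.00       275.6884     1,929.8190
  8       600.00       246.7010     1,973.6084
  9    10,600.00     3,900.1210    35,101.0888
  Σ                  6,906.9206    46,901.0050
P = 6,906.9206; Macaulay duration = 46,901.0050 / 6,906.9206 = 6.79044 years.
Modified duration = D_Mac / (1 + y) = 6.79044 / 1.1175 = 6.07645 years.

6.0765 years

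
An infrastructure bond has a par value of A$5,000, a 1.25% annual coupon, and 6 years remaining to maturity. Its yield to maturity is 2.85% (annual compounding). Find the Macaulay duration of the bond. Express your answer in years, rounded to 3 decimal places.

Periodic yield y = 0.0285. Discount each cash flow and weight by its year:
  t   CF        PV=CF/(1+0.0285)^t    t·PV
  1        62.50        60.7681        60.7681
  2        62.50        59.0842       118.1684
  3        62.50        57.4470       172.3409
  4        62.50        55.8551       223.4204
  5        62.50        54.3073       271.5367
  6     5,062.50     4,277.0001    25,662.0006
  Σ                  4,564.4618    26,508.2351
Price P = Σ PV = 4,564.4618.
Macaulay duration = Σ(t·PV) / P = 26,508.2351 / 4,564.4618 = 5.80753 years.

5.808 years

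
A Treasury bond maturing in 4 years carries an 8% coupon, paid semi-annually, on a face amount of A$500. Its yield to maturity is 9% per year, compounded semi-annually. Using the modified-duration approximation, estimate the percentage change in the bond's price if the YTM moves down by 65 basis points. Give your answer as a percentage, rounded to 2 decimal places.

+2.17%

Periodic yield y = 0.045. Modified duration first:
  t   CF        PV=CF/(1+0.045)^t    t·PV
  1        20.00        19.1388        19.1388
  2        20.00        18.3146        36.6292
  3        20.00        17.5259        52.5778
  4        20.00        16.7712        67.0849
  5        20.00        16.0490        80.2451
  6        20.00        15.3579        92.1475
  7        20.00        14.6966       102.8760
  8       520.00       365.6563     2,925.2501
  Σ                    483.5103     3,375.9494
P = 483.5103; D_Mac = 6.98217 half-year periods = 3.49108 yrs; D_mod = 3.49108/(1+0.045) = 3.34075 yrs.
ΔP/P ≈ -D_mod · Δy = -3.34075 × (-0.0065) = +0.021715 = +2.1715%.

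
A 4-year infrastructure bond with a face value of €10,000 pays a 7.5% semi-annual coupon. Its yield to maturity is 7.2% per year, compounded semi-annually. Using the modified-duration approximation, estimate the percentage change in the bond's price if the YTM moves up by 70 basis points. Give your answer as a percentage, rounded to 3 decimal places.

-2.386%

Periodic yield y = 0.036. Modified duration first:
  t   CF        PV=CF/(1+0.036)^t    t·PV
  1       375.00       361.9691       361.9691
  2       375.00       349.3910       698.7821
  3       375.00       337.2500     1,011.7501
  4       375.00       325.5309     1,302.1237
  5       375.00       314.2190     1,571.0952
  6       375.00       303.3002     1,819.8014
  7       375.00       292.7608     2,049.3259
  8    10,375.00     7,818.2592    62,546.0732
  Σ                 10,102.6804    71,360.9206
P = 10,102.6804; D_Mac = 7.06356 half-year periods = 3.53178 yrs; D_mod = 3.53178/(1+0.036) = 3.40906 yrs.
ΔP/P ≈ -D_mod · Δy = -3.40906 × (+0.007) = -0.023863 = -2.3863%.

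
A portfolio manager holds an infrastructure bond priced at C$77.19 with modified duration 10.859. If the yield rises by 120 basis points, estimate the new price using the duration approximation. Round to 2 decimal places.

C$67.13

Duration approximation: ΔP/P ≈ -D_mod · Δy = -10.859 × (+0.012) = -0.130308.
New price ≈ 77.19 × (1 - 0.130308) = 67.13152548.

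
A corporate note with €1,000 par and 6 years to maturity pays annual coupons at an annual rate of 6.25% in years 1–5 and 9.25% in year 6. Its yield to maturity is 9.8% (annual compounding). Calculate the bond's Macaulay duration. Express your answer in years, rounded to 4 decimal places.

Periodic yield y = 0.098. Discount each cash flow and weight by its year:
  t   CF        PV=CF/(1+0.098)^t    t·PV
  1        62.50        56.9217        56.9217
  2        62.50        51.8412       103.6825
  3        62.50        47.2142       141.6427
  4        62.50        43.0002       172.0009
  5        62.50        39.1623       195.8116
  6     1,092.50       623.4583     3,740.7497
  Σ                    861.5980     4,410.8090
Price P = Σ PV = 861.5980.
Macaulay duration = Σ(t·PV) / P = 4,410.8090 / 861.5980 = 5.11934 years.

5.1193 years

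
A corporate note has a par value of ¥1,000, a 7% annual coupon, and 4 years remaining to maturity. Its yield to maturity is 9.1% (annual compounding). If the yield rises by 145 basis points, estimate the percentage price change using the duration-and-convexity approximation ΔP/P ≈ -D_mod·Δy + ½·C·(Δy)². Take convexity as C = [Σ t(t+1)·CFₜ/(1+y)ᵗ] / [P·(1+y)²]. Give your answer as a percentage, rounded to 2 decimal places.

With y = 0.091:
  t   CF        PV=CF/(1+0.091)^t    t·PV        t(t+1)·PV
  1        70.00        64.1613        64.1613         128.3226
  2        70.00        58.8096       117.6193         352.8579
  3        70.00        53.9043       161.7130         646.8522
  4     1,070.00       755.2396     3,020.9586      15,104.7928
  Σ                    932.1149     3,364.4522      16,232.8254
P = 932.1149; D_Mac = 3.60948 yrs; D_mod = 3.30842 yrs; C = 14.63104.
Duration effect: -3.30842 × (+0.0145) = -0.047972
Convexity effect: 0.5 × 14.63104 × (0.0145)² = +0.0015381
ΔP/P ≈ -0.047972 + 0.0015381 = -0.046434 = -4.6434%.

-4.64%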